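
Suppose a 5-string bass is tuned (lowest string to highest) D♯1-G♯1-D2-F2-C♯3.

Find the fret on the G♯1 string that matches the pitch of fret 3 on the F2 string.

12

F2 at fret 3 is F2 + 3 semitones = G♯2.
The open G♯1 string is 9 semitones below the open F2, so the same pitch on the G♯1 string lies at fret 3 + 9 = 12.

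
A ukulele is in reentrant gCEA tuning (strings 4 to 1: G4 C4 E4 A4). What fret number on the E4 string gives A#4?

A#4 is 6 semitones above the open E4 (E–F–F#–G–G#–A–A#), so it sits at fret 6.

6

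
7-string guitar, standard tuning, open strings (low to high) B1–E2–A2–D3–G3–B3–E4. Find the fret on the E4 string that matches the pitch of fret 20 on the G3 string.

11

G3 at fret 20 is G3 + 20 semitones = D♯5.
The open E4 string is 9 semitones above the open G3, so the same pitch on the E4 string lies at fret 20 − 9 = 11.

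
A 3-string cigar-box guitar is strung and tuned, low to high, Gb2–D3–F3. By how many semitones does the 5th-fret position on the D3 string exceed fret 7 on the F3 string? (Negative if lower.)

-5 semitones

D3 at fret 5 → G3 (MIDI 55); F3 at fret 7 → C4 (MIDI 60).
55 − 60 = -5, so the two pitches are 5 semitones apart.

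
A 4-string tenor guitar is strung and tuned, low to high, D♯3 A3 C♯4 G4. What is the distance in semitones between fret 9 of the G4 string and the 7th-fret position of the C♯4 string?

8 semitones

G4 at fret 9 → E5 (MIDI 76); C♯4 at fret 7 → G♯4 (MIDI 68).
76 − 68 = 8, so the two pitches are 8 semitones apart, with E5 the higher.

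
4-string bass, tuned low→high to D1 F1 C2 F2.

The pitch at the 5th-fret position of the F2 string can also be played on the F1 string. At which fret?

17

F2 at fret 5 is F2 + 5 semitones = B♭2.
The open F1 string is 12 semitones below the open F2, so the same pitch on the F1 string lies at fret 5 + 12 = 17.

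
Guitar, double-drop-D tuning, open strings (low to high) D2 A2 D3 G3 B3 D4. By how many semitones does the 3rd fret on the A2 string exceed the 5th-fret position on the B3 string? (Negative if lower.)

-16 semitones

A2 at fret 3 → C3 (MIDI 48); B3 at fret 5 → E4 (MIDI 64).
48 − 64 = -16, so the two pitches are 16 semitones apart.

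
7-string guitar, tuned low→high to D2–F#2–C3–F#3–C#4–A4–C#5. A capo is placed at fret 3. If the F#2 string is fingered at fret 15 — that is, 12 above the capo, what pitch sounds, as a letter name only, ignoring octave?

A

The capo raises the open F#2 by 3 semitones to A2; fretting 12 more gives F#2 + 3 + 12 = F#2 + 15 semitones, landing on A.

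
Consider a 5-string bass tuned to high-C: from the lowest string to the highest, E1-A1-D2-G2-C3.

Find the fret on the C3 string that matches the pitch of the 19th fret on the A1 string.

4

Fret 19 on A1 is MIDI 33 + 19 = 52 (E3). On the C3 string (open MIDI 48), that pitch is 52 − 48 = fret 4.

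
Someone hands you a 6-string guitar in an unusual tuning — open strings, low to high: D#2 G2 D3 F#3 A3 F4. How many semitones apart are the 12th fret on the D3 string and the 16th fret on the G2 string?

D3 at fret 12 → D4 (MIDI 62); G2 at fret 16 → B3 (MIDI 59).
62 − 59 = 3, so the two pitches are 3 semitones apart, with D4 the higher.

3 semitones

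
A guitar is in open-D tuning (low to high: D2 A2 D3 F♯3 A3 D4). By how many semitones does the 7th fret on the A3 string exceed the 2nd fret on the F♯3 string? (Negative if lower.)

8 semitones

A3 at fret 7 → E4 (MIDI 64); F♯3 at fret 2 → G♯3 (MIDI 56).
64 − 56 = 8, so the two pitches are 8 semitones apart.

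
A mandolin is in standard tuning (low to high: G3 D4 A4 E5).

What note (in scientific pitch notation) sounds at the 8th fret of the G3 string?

D♯4

The open G3 string plus 8 semitones: G–G#–A–A#–B–C–C#–D–D#.
The walk passes from B into C once, so the octave number goes from 3 to 4.
(Equivalently spelled E♭4.)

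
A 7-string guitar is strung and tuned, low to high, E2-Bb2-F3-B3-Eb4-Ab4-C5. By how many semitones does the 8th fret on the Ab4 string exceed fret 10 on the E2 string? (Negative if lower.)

Ab4 at fret 8 → E5 (MIDI 76); E2 at fret 10 → D3 (MIDI 50).
76 − 50 = 26, so the two pitches are 26 semitones apart.

26 semitones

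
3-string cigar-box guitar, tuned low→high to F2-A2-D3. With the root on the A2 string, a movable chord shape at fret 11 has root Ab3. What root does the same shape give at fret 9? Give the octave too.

Gb3

Moving from fret 11 to fret 9 shifts the root by -2 semitones.
Ab3 down 2 semitones is Gb3.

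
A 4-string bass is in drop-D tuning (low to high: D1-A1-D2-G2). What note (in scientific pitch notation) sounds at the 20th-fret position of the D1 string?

A♯2

The open D1 string plus 20 semitones: D–D#–E–F–…–G#–A–A#.
The walk passes from B into C once, so the octave number goes from 1 to 2.
(Equivalently spelled B♭2.)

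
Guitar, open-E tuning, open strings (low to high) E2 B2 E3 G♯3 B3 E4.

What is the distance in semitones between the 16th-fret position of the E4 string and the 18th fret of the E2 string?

E4 at fret 16 → G♯5 (MIDI 80); E2 at fret 18 → A♯3 (MIDI 58).
80 − 58 = 22, so the two pitches are 22 semitones apart, with G♯5 the higher.

22 semitones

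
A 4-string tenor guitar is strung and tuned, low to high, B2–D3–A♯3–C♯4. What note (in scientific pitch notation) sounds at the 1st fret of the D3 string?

The open D3 string plus 1 semitone: D–D#.
No B→C boundary is crossed, so the octave stays at 3.
(Equivalently spelled E♭3.)

D♯3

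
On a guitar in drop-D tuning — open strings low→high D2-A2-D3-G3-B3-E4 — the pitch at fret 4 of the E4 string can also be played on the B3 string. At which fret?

9

Fret 4 on E4 is MIDI 64 + 4 = 68 (G#4). On the B3 string (open MIDI 59), that pitch is 68 − 59 = fret 9.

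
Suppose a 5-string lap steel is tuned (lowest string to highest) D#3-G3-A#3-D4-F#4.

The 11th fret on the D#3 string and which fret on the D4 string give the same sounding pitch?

D#3 at fret 11 is D#3 + 11 semitones = D4.
The open D4 string is 11 semitones above the open D#3, so the same pitch on the D4 string lies at fret 11 − 11 = 0.

0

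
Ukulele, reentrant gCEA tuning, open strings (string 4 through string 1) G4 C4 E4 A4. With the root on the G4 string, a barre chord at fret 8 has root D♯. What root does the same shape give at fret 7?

Moving from fret 8 to fret 7 shifts the root by -1 semitone.
D♯ down 1 semitone is D.

D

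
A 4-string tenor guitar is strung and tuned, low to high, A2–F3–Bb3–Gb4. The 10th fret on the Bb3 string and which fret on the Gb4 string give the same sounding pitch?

Fret 10 on Bb3 is MIDI 58 + 10 = 68 (Ab4). On the Gb4 string (open MIDI 66), that pitch is 68 − 66 = fret 2.

2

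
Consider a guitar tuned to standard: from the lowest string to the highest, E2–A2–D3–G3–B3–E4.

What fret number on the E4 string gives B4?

B4 is 7 semitones above the open E4 (E–F–F#–G–G#–A–A#–B), so it sits at fret 7.

7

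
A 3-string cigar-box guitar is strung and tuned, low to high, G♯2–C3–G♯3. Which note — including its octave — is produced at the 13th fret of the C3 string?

Each fret is one semitone, so C3 + 13 = C♯4.

C♯4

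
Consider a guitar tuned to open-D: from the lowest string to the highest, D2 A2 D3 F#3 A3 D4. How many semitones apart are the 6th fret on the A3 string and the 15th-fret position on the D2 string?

A3 at fret 6 → D#4 (MIDI 63); D2 at fret 15 → F3 (MIDI 53).
63 − 53 = 10, so the two pitches are 10 semitones apart, with D#4 the higher.

10 semitones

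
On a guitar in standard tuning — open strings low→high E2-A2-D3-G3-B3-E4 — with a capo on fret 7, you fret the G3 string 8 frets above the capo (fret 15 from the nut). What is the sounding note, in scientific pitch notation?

The capo raises the open G3 by 7 semitones to D4; fretting 8 more gives G3 + 7 + 8 = G3 + 15 semitones = A#4.
(Also written Bb.)

A#4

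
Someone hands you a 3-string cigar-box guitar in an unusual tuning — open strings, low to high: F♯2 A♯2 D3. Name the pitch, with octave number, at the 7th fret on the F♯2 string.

C♯3

F♯2 is MIDI 42. Adding 7 gives 49, which is C♯3.
(Equivalently spelled D♭3.)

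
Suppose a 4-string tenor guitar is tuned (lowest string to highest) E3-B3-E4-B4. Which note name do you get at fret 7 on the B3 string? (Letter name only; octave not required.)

Each fret is one semitone, so B3 + 7 = F#.
(Equivalently spelled Gb.)

F#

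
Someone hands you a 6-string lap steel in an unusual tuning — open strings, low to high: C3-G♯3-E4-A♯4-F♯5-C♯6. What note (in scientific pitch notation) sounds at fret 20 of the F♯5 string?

D7

F♯5 is MIDI 78. Adding 20 gives 98, which is D7.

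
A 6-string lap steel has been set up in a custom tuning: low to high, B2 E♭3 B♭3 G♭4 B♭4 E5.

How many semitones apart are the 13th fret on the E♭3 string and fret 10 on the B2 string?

7 semitones

E♭3 at fret 13 → E4 (MIDI 64); B2 at fret 10 → A3 (MIDI 57).
64 − 57 = 7, so the two pitches are 7 semitones apart, with E4 the higher.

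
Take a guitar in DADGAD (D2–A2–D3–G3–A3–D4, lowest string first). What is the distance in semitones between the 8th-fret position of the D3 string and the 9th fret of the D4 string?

D3 at fret 8 → A#3 (MIDI 58); D4 at fret 9 → B4 (MIDI 71).
58 − 71 = -13, so the two pitches are 13 semitones apart, with B4 the higher.

13 semitones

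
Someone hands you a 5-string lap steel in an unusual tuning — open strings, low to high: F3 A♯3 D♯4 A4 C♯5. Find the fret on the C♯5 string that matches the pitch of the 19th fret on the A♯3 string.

4

Fret 19 on A♯3 is MIDI 58 + 19 = 77 (F5). On the C♯5 string (open MIDI 73), that pitch is 77 − 73 = fret 4.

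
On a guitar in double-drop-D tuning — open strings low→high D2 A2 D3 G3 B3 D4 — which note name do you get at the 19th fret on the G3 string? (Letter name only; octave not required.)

Each fret is one semitone, so G3 + 19 = D.

D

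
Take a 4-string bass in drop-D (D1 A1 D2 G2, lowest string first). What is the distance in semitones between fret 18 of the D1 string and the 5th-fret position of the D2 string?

1 semitone

D1 at fret 18 → G♯2 (MIDI 44); D2 at fret 5 → G2 (MIDI 43).
44 − 43 = 1, so the two pitches are 1 semitone apart, with G♯2 the higher.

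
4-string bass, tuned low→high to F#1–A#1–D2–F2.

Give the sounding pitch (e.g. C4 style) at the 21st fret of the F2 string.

F2 is MIDI 41. Adding 21 gives 62, which is D4.

D4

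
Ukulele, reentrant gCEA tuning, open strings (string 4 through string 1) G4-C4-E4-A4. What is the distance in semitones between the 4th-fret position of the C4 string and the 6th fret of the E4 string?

6 semitones

C4 at fret 4 → E4 (MIDI 64); E4 at fret 6 → A#4 (MIDI 70).
64 − 70 = -6, so the two pitches are 6 semitones apart, with A#4 the higher.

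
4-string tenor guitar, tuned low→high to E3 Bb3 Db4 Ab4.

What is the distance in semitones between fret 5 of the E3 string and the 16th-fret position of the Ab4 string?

27 semitones

E3 at fret 5 → A3 (MIDI 57); Ab4 at fret 16 → C6 (MIDI 84).
57 − 84 = -27, so the two pitches are 27 semitones apart, with C6 the higher.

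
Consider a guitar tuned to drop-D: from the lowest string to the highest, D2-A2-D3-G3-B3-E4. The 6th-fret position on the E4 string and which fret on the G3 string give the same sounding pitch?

E4 at fret 6 is E4 + 6 semitones = A#4.
The open G3 string is 9 semitones below the open E4, so the same pitch on the G3 string lies at fret 6 + 9 = 15.

15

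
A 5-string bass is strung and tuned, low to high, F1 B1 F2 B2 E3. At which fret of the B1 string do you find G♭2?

7

G♭2 is 7 semitones above the open B1 (B–C–Db–D–Eb–E–F–Gb), so it sits at fret 7.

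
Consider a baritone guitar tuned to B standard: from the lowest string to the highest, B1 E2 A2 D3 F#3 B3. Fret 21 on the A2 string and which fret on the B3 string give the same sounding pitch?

A2 at fret 21 is A2 + 21 semitones = F#4.
The open B3 string is 14 semitones above the open A2, so the same pitch on the B3 string lies at fret 21 − 14 = 7.

7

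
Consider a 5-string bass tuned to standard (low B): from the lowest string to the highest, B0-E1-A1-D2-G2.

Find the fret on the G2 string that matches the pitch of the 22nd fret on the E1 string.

E1 at fret 22 is E1 + 22 semitones = D3.
The open G2 string is 15 semitones above the open E1, so the same pitch on the G2 string lies at fret 22 − 15 = 7.

7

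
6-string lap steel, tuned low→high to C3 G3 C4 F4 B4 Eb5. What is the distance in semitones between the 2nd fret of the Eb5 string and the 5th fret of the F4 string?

7 semitones

Eb5 at fret 2 → F5 (MIDI 77); F4 at fret 5 → Bb4 (MIDI 70).
77 − 70 = 7, so the two pitches are 7 semitones apart, with F5 the higher.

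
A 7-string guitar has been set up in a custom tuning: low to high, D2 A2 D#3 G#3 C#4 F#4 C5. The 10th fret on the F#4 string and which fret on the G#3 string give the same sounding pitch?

F#4 at fret 10 is F#4 + 10 semitones = E5.
The open G#3 string is 10 semitones below the open F#4, so the same pitch on the G#3 string lies at fret 10 + 10 = 20.

20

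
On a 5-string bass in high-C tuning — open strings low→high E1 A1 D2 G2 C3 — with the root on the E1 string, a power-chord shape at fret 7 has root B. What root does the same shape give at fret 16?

Moving from fret 7 to fret 16 shifts the root by 9 semitones.
B up 9 semitones is G#.

G#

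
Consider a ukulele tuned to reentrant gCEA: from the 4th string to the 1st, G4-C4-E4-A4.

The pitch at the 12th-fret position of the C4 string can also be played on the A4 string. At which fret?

3

C4 at fret 12 is C4 + 12 semitones = C5.
The open A4 string is 9 semitones above the open C4, so the same pitch on the A4 string lies at fret 12 − 9 = 3.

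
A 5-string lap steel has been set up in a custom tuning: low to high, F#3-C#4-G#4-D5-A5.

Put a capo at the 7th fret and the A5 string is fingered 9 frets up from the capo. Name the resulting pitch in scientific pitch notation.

C#7

The capo raises the open A5 by 7 semitones to E6; fretting 9 more gives A5 + 7 + 9 = A5 + 16 semitones = C#7.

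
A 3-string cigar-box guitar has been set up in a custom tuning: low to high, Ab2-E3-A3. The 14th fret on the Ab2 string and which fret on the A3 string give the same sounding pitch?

1

Ab2 at fret 14 is Ab2 + 14 semitones = Bb3.
The open A3 string is 13 semitones above the open Ab2, so the same pitch on the A3 string lies at fret 14 − 13 = 1.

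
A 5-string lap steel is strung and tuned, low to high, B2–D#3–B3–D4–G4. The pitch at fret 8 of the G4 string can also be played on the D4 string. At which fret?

13

Fret 8 on G4 is MIDI 67 + 8 = 75 (D#5). On the D4 string (open MIDI 62), that pitch is 75 − 62 = fret 13.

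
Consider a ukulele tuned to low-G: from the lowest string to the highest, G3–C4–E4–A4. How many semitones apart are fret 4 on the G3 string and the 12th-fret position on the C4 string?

13 semitones

G3 at fret 4 → B3 (MIDI 59); C4 at fret 12 → C5 (MIDI 72).
59 − 72 = -13, so the two pitches are 13 semitones apart, with C5 the higher.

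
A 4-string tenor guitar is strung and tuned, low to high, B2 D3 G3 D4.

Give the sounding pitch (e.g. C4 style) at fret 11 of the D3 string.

D3 is MIDI 50. Adding 11 gives 61, which is C#4.
(Equivalently spelled Db4.)

C#4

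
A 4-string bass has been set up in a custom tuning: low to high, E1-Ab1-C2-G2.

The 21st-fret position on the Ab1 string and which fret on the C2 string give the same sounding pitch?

17

Fret 21 on Ab1 is MIDI 32 + 21 = 53 (F3). On the C2 string (open MIDI 36), that pitch is 53 − 36 = fret 17.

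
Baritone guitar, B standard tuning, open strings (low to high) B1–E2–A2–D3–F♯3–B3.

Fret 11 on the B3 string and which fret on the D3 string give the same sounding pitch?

B3 at fret 11 is B3 + 11 semitones = A♯4.
The open D3 string is 9 semitones below the open B3, so the same pitch on the D3 string lies at fret 11 + 9 = 20.

20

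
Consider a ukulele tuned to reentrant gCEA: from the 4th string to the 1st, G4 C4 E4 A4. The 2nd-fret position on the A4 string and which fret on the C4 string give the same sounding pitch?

11

Fret 2 on A4 is MIDI 69 + 2 = 71 (B4). On the C4 string (open MIDI 60), that pitch is 71 − 60 = fret 11.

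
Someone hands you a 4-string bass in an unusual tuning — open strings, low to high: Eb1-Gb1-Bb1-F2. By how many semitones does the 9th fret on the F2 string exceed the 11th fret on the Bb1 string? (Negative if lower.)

F2 at fret 9 → D3 (MIDI 50); Bb1 at fret 11 → A2 (MIDI 45).
50 − 45 = 5, so the two pitches are 5 semitones apart.

5 semitones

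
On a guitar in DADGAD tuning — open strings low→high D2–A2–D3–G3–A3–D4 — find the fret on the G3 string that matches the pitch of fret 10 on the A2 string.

Fret 10 on A2 is MIDI 45 + 10 = 55 (G3). On the G3 string (open MIDI 55), that pitch is 55 − 55 = fret 0.

0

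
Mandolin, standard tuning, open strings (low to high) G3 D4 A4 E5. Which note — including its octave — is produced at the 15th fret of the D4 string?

F5

D4 is MIDI 62. Adding 15 gives 77, which is F5.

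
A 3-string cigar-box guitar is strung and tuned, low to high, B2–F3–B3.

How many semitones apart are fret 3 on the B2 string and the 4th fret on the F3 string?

7 semitones

B2 at fret 3 → D3 (MIDI 50); F3 at fret 4 → A3 (MIDI 57).
50 − 57 = -7, so the two pitches are 7 semitones apart, with A3 the higher.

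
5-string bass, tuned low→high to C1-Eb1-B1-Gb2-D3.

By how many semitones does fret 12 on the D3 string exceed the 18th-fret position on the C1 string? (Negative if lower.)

20 semitones

D3 at fret 12 → D4 (MIDI 62); C1 at fret 18 → Gb2 (MIDI 42).
62 − 42 = 20, so the two pitches are 20 semitones apart.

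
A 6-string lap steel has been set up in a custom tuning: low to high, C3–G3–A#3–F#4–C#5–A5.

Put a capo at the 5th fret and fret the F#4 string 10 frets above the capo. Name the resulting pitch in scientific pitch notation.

The capo raises the open F#4 by 5 semitones to B4; fretting 10 more gives F#4 + 5 + 10 = F#4 + 15 semitones = A5.

A5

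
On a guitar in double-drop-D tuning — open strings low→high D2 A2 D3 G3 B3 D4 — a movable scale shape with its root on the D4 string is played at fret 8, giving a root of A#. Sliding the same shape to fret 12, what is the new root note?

Moving from fret 8 to fret 12 shifts the root by 4 semitones.
A# up 4 semitones is D.

D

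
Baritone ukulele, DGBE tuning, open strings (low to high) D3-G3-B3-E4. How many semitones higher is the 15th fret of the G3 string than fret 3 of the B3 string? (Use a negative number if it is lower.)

8 semitones

G3 at fret 15 → A#4 (MIDI 70); B3 at fret 3 → D4 (MIDI 62).
70 − 62 = 8, so the two pitches are 8 semitones apart.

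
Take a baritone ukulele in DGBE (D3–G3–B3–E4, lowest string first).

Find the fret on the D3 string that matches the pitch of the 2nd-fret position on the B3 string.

Fret 2 on B3 is MIDI 59 + 2 = 61 (C#4). On the D3 string (open MIDI 50), that pitch is 61 − 50 = fret 11.

11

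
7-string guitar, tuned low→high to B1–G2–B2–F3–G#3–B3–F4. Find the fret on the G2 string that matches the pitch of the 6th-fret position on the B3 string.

22

Fret 6 on B3 is MIDI 59 + 6 = 65 (F4). On the G2 string (open MIDI 43), that pitch is 65 − 43 = fret 22.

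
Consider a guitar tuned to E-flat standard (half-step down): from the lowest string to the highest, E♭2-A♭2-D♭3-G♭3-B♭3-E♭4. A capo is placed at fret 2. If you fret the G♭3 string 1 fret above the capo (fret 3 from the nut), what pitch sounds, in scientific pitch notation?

The capo raises the open G♭3 by 2 semitones to A♭3; fretting 1 more gives G♭3 + 2 + 1 = G♭3 + 3 semitones = A3.

A3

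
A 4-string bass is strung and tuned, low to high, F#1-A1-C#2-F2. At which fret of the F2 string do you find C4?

C4 is 19 semitones above the open F2 (F–F#–G–G#–…–A#–B–C), so it sits at fret 19.

19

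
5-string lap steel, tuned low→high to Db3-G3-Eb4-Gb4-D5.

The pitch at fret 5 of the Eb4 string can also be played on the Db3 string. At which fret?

19

Fret 5 on Eb4 is MIDI 63 + 5 = 68 (Ab4). On the Db3 string (open MIDI 49), that pitch is 68 − 49 = fret 19.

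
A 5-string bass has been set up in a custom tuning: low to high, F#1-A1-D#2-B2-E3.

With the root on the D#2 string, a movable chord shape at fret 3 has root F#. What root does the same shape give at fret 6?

A

Moving from fret 3 to fret 6 shifts the root by 3 semitones.
F# up 3 semitones is A.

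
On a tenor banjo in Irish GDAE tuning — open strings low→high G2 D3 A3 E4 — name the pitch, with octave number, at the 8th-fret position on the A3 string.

Each fret is one semitone, so A3 + 8 = F4.

F4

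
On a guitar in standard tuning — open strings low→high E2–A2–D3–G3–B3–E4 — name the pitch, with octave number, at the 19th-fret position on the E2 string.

B3

E2 is MIDI 40. Adding 19 gives 59, which is B3.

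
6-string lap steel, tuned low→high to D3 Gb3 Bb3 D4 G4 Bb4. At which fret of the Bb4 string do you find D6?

16

D6 is 16 semitones above the open Bb4 (Bb–B–C–Db–…–C–Db–D), so it sits at fret 16.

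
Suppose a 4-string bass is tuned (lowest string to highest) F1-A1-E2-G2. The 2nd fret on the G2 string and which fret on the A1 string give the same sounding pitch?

12

Fret 2 on G2 is MIDI 43 + 2 = 45 (A2). On the A1 string (open MIDI 33), that pitch is 45 − 33 = fret 12.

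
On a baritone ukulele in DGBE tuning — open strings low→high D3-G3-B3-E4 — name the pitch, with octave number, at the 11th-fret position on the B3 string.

A#4

Each fret is one semitone, so B3 + 11 = A#4.
(Equivalently spelled Bb4.)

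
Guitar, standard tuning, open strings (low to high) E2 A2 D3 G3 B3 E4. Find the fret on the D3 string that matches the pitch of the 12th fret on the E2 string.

E2 at fret 12 is E2 + 12 semitones = E3.
The open D3 string is 10 semitones above the open E2, so the same pitch on the D3 string lies at fret 12 − 10 = 2.

2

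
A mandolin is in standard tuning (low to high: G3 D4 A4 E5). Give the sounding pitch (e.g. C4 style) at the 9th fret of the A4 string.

The open A4 string plus 9 semitones: A–A#–B–C–C#–D–D#–E–F–F#.
The walk passes from B into C once, so the octave number goes from 4 to 5.
(Equivalently spelled G♭5.)

F♯5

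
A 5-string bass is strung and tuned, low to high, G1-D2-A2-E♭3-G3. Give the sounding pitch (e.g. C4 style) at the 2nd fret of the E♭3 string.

Each fret is one semitone, so E♭3 + 2 = F3.

F3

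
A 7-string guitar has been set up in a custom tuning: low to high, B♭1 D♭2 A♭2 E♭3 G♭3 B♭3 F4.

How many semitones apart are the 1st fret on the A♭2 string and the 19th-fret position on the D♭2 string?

A♭2 at fret 1 → A2 (MIDI 45); D♭2 at fret 19 → A♭3 (MIDI 56).
45 − 56 = -11, so the two pitches are 11 semitones apart, with A♭3 the higher.

11 semitones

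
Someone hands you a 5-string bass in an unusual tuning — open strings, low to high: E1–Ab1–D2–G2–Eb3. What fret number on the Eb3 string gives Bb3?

7

Bb3 is 7 semitones above the open Eb3 (Eb–E–F–Gb–G–Ab–A–Bb), so it sits at fret 7.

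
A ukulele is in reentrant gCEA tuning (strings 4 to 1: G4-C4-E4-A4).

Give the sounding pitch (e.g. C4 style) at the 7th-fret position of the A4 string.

E5

Each fret is one semitone, so A4 + 7 = E5.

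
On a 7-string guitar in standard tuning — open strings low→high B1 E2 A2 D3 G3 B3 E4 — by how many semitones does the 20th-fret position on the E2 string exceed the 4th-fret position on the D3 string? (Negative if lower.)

E2 at fret 20 → C4 (MIDI 60); D3 at fret 4 → F♯3 (MIDI 54).
60 − 54 = 6, so the two pitches are 6 semitones apart.

6 semitones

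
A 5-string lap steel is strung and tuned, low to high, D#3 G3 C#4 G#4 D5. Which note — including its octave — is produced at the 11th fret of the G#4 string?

G#4 is MIDI 68. Adding 11 gives 79, which is G5.

G5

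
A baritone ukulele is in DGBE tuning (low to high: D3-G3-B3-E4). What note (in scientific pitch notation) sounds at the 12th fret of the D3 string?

The open D3 string plus 12 semitones: D–D#–E–F–…–C–C#–D.
The walk passes from B into C once, so the octave number goes from 3 to 4.

D4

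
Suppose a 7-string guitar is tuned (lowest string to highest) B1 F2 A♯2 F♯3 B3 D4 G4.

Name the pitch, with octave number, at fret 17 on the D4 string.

Each fret is one semitone, so D4 + 17 = G5.

G5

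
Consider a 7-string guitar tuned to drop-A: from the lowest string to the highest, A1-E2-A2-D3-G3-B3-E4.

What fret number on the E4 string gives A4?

A4 is 5 semitones above the open E4 (E–F–F#–G–G#–A), so it sits at fret 5.

5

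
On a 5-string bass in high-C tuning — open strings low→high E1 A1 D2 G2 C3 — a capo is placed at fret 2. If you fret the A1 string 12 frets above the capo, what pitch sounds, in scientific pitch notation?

B2

The capo raises the open A1 by 2 semitones to B1; fretting 12 more gives A1 + 2 + 12 = A1 + 14 semitones = B2.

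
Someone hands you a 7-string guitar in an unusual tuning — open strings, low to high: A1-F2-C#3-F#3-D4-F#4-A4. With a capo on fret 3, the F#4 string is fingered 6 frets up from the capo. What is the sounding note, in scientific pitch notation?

The capo raises the open F#4 by 3 semitones to A4; fretting 6 more gives F#4 + 3 + 6 = F#4 + 9 semitones = D#5.

D#5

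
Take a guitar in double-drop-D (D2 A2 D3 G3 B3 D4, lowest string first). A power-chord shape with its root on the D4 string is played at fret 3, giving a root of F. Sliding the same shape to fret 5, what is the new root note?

G

Moving from fret 3 to fret 5 shifts the root by 2 semitones.
F up 2 semitones is G.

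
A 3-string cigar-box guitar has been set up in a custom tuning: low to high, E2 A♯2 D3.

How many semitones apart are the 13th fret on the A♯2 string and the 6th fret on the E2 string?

A♯2 at fret 13 → B3 (MIDI 59); E2 at fret 6 → A♯2 (MIDI 46).
59 − 46 = 13, so the two pitches are 13 semitones apart, with B3 the higher.

13 semitones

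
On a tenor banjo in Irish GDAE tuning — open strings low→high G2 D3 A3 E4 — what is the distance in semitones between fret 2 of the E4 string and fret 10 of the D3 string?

6 semitones

E4 at fret 2 → F♯4 (MIDI 66); D3 at fret 10 → C4 (MIDI 60).
66 − 60 = 6, so the two pitches are 6 semitones apart, with F♯4 the higher.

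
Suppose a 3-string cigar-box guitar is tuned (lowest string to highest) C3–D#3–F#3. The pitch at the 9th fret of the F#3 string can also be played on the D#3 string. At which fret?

12

Fret 9 on F#3 is MIDI 54 + 9 = 63 (D#4). On the D#3 string (open MIDI 51), that pitch is 63 − 51 = fret 12.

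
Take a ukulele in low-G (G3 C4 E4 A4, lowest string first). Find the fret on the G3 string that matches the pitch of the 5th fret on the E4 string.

14

Fret 5 on E4 is MIDI 64 + 5 = 69 (A4). On the G3 string (open MIDI 55), that pitch is 69 − 55 = fret 14.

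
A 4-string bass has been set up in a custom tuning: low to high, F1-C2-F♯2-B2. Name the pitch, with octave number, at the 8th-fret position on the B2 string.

G3

B2 is MIDI 47. Adding 8 gives 55, which is G3.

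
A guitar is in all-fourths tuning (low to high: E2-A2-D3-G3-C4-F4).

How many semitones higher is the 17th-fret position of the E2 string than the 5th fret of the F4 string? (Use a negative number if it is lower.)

-13 semitones

E2 at fret 17 → A3 (MIDI 57); F4 at fret 5 → A#4 (MIDI 70).
57 − 70 = -13, so the two pitches are 13 semitones apart.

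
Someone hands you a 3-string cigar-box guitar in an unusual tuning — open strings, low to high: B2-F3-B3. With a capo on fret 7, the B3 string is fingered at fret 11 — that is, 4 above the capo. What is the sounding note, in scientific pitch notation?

A#4

The capo raises the open B3 by 7 semitones to F#4; fretting 4 more gives B3 + 7 + 4 = B3 + 11 semitones = A#4.
(Also written Bb.)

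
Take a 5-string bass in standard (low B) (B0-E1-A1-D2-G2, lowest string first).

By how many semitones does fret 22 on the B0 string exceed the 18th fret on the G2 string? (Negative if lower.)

B0 at fret 22 → A2 (MIDI 45); G2 at fret 18 → C♯4 (MIDI 61).
45 − 61 = -16, so the two pitches are 16 semitones apart.

-16 semitones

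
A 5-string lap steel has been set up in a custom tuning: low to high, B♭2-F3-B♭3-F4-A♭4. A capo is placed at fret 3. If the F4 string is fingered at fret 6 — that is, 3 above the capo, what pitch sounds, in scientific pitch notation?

The capo raises the open F4 by 3 semitones to A♭4; fretting 3 more gives F4 + 3 + 3 = F4 + 6 semitones = B4.

B4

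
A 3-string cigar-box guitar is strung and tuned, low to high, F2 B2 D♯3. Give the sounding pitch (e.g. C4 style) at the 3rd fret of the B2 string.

Each fret is one semitone, so B2 + 3 = D3.

D3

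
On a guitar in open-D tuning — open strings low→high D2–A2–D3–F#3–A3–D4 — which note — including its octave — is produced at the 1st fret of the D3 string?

D#3

D3 is MIDI 50. Adding 1 gives 51, which is D#3.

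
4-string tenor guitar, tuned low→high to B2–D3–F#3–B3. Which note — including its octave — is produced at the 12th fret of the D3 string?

D4

The open D3 string plus 12 semitones: D–D#–E–F–…–C–C#–D.
The walk passes from B into C once, so the octave number goes from 3 to 4.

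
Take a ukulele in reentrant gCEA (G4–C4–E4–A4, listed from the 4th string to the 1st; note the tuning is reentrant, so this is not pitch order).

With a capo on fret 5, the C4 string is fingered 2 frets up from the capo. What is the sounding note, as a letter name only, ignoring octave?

G

The capo raises the open C4 by 5 semitones to F4; fretting 2 more gives C4 + 5 + 2 = C4 + 7 semitones, landing on G.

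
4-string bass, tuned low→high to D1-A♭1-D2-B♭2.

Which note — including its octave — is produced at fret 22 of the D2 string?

D2 is MIDI 38. Adding 22 gives 60, which is C4.

C4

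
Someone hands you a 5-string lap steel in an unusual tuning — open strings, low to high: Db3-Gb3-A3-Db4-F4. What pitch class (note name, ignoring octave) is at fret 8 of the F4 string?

Each fret is one semitone, so F4 + 8 = Db.
(Equivalently spelled C#.)

Db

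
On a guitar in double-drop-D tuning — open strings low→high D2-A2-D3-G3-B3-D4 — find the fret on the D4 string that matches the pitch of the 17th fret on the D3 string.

5

D3 at fret 17 is D3 + 17 semitones = G4.
The open D4 string is 12 semitones above the open D3, so the same pitch on the D4 string lies at fret 17 − 12 = 5.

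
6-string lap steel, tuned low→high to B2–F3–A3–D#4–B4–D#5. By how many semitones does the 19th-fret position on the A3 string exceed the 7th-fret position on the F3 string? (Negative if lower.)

16 semitones

A3 at fret 19 → E5 (MIDI 76); F3 at fret 7 → C4 (MIDI 60).
76 − 60 = 16, so the two pitches are 16 semitones apart.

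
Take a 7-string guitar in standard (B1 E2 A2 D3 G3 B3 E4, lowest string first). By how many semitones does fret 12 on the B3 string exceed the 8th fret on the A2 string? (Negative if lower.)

18 semitones

B3 at fret 12 → B4 (MIDI 71); A2 at fret 8 → F3 (MIDI 53).
71 − 53 = 18, so the two pitches are 18 semitones apart.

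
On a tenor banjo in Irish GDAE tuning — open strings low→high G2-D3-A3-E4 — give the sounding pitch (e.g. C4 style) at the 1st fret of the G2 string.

G2 is MIDI 43. Adding 1 gives 44, which is G♯2.

G♯2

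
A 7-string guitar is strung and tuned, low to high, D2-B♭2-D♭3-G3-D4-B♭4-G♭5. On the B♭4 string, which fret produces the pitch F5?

F5 is 7 semitones above the open B♭4 (Bb–B–C–Db–D–Eb–E–F), so it sits at fret 7.

7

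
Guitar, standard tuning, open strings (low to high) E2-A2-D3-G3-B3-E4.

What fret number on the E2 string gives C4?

C4 is 20 semitones above the open E2 (E–F–F#–G–…–A#–B–C), so it sits at fret 20.

20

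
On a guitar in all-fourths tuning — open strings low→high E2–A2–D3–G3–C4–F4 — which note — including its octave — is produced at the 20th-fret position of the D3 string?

A#4

Each fret is one semitone, so D3 + 20 = A#4.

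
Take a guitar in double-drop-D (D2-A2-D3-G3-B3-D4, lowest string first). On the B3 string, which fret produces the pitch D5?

15

D5 is 15 semitones above the open B3 (B–C–C#–D–…–C–C#–D), so it sits at fret 15.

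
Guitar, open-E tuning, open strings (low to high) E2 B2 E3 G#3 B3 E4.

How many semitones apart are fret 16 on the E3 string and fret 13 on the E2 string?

15 semitones

E3 at fret 16 → G#4 (MIDI 68); E2 at fret 13 → F3 (MIDI 53).
68 − 53 = 15, so the two pitches are 15 semitones apart, with G#4 the higher.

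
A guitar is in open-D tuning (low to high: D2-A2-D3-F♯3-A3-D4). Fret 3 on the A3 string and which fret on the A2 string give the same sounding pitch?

Fret 3 on A3 is MIDI 57 + 3 = 60 (C4). On the A2 string (open MIDI 45), that pitch is 60 − 45 = fret 15.

15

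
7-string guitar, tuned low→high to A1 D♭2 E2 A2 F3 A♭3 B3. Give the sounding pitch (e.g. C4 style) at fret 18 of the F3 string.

B4

Each fret is one semitone, so F3 + 18 = B4.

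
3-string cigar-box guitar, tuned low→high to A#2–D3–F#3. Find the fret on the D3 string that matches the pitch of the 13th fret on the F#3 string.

Fret 13 on F#3 is MIDI 54 + 13 = 67 (G4). On the D3 string (open MIDI 50), that pitch is 67 − 50 = fret 17.

17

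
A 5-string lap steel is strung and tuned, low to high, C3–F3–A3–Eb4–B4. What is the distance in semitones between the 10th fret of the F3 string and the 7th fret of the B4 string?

15 semitones

F3 at fret 10 → Eb4 (MIDI 63); B4 at fret 7 → Gb5 (MIDI 78).
63 − 78 = -15, so the two pitches are 15 semitones apart, with Gb5 the higher.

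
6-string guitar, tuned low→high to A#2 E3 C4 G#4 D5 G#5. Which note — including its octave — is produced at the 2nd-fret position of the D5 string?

E5

D5 is MIDI 74. Adding 2 gives 76, which is E5.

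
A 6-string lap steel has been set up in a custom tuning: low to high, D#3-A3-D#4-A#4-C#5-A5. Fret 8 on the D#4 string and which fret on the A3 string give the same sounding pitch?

14

D#4 at fret 8 is D#4 + 8 semitones = B4.
The open A3 string is 6 semitones below the open D#4, so the same pitch on the A3 string lies at fret 8 + 6 = 14.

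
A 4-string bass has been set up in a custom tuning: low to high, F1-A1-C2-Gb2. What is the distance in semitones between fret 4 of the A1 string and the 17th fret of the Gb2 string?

A1 at fret 4 → Db2 (MIDI 37); Gb2 at fret 17 → B3 (MIDI 59).
37 − 59 = -22, so the two pitches are 22 semitones apart, with B3 the higher.

22 semitones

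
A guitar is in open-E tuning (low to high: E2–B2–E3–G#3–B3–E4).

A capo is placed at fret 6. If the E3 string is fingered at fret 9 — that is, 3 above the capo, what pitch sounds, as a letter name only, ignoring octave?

C#

The capo raises the open E3 by 6 semitones to A#3; fretting 3 more gives E3 + 6 + 3 = E3 + 9 semitones, landing on C#.
(Also written Db.)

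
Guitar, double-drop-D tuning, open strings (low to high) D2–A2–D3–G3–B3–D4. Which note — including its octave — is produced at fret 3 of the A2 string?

C3

A2 is MIDI 45. Adding 3 gives 48, which is C3.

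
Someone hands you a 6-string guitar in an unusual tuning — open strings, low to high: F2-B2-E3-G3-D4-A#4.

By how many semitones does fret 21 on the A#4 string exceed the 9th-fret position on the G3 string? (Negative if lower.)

A#4 at fret 21 → G6 (MIDI 91); G3 at fret 9 → E4 (MIDI 64).
91 − 64 = 27, so the two pitches are 27 semitones apart.

27 semitones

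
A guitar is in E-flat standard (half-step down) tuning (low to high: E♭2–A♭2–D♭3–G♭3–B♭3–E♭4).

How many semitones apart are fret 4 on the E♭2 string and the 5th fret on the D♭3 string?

11 semitones

E♭2 at fret 4 → G2 (MIDI 43); D♭3 at fret 5 → G♭3 (MIDI 54).
43 − 54 = -11, so the two pitches are 11 semitones apart, with G♭3 the higher.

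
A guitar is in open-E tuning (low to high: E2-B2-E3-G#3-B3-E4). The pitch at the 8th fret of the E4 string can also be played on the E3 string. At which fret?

E4 at fret 8 is E4 + 8 semitones = C5.
The open E3 string is 12 semitones below the open E4, so the same pitch on the E3 string lies at fret 8 + 12 = 20.

20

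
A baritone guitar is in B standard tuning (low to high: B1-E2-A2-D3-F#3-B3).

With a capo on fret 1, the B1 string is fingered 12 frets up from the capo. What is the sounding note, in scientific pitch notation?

C3

The capo raises the open B1 by 1 semitone to C2; fretting 12 more gives B1 + 1 + 12 = B1 + 13 semitones = C3.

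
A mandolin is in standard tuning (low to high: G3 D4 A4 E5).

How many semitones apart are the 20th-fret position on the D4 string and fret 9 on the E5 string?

D4 at fret 20 → A#5 (MIDI 82); E5 at fret 9 → C#6 (MIDI 85).
82 − 85 = -3, so the two pitches are 3 semitones apart, with C#6 the higher.

3 semitones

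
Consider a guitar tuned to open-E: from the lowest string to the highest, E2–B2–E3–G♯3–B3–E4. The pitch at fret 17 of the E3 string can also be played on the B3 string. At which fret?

10

Fret 17 on E3 is MIDI 52 + 17 = 69 (A4). On the B3 string (open MIDI 59), that pitch is 69 − 59 = fret 10.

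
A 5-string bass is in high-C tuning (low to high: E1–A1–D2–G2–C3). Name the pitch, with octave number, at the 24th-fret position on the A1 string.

A3

Each fret is one semitone, so A1 + 24 = A3.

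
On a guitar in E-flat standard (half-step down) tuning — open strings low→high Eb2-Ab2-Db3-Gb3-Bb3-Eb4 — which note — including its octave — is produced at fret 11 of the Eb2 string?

D3

The open Eb2 string plus 11 semitones: Eb–E–F–Gb–…–C–Db–D.
The walk passes from B into C once, so the octave number goes from 2 to 3.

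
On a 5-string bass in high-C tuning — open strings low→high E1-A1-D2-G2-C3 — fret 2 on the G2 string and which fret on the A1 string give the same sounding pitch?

12

Fret 2 on G2 is MIDI 43 + 2 = 45 (A2). On the A1 string (open MIDI 33), that pitch is 45 − 33 = fret 12.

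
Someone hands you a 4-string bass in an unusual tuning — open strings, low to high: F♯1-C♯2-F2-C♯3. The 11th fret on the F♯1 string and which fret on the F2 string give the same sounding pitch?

F♯1 at fret 11 is F♯1 + 11 semitones = F2.
The open F2 string is 11 semitones above the open F♯1, so the same pitch on the F2 string lies at fret 11 − 11 = 0.

0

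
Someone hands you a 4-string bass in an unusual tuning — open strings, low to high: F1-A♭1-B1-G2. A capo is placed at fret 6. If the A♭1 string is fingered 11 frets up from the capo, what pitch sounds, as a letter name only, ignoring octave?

D♭

The capo raises the open A♭1 by 6 semitones to D2; fretting 11 more gives A♭1 + 6 + 11 = A♭1 + 17 semitones, landing on D♭.
(Also written C♯.)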